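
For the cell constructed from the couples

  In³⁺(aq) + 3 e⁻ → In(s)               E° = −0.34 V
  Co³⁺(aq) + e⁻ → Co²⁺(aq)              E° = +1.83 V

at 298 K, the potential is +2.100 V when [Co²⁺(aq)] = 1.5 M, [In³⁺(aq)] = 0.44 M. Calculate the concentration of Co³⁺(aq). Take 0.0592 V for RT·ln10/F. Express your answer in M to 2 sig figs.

0.075 M

The Co³⁺/Co²⁺ couple has the larger reduction potential, so it is the cathode: E°cell = +1.83 − (−0.34) = +2.17 V and n = 3.
Since E = E° − (0.0592/n)·log Q, log Q = n(E° − E)/0.0592 = 3.547.
The balanced reaction is 3 Co³⁺(aq) + In(s) → 3 Co²⁺(aq) + In³⁺(aq), so Q = ([Co²⁺(aq)]^3·[In³⁺(aq)]) / [Co³⁺(aq)]^3.
Substituting the known concentrations and solving, log [Co³⁺(aq)] = −1.125 and [Co³⁺(aq)] = 0.075 M.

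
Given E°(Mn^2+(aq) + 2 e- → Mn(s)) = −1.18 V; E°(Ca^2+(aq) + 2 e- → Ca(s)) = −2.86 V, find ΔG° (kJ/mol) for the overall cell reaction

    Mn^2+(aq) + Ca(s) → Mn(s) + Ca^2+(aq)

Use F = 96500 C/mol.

In the reaction as written Mn^2+(aq) is reduced, so the Mn²⁺/Mn couple is the cathode and Ca²⁺/Ca is the anode.
E°cell = −1.18 − (−2.86) = +1.68 V; balancing electrons gives n = 2.
ΔG° = −nFE°cell = −(2)(96500)(+1.68) J/mol = −324 kJ/mol.

−324 kJ/mol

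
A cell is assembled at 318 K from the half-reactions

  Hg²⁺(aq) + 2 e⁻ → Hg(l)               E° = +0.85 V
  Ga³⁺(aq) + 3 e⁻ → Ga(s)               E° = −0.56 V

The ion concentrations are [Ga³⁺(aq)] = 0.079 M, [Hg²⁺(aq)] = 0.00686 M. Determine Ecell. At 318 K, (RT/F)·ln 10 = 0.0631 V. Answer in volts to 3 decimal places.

+1.365 V

Hg²⁺/Hg is reduced (cathode, E° = +0.85 V) and Ga³⁺/Ga is oxidized (anode).
E°cell = +0.85 − (−0.56) = +1.41 V, with n = 6 electrons transferred.
The balanced reaction is 3 Hg²⁺(aq) + 2 Ga(s) → 3 Hg(l) + 2 Ga³⁺(aq), so Q = [Ga³⁺(aq)]^2 / [Hg²⁺(aq)]^3 = 1.93×10^4 and log Q = 4.286.
Applying E = E° − (RT ln10/nF)·log Q gives +1.41 − (0.0631/6)(4.286) = +1.365 V.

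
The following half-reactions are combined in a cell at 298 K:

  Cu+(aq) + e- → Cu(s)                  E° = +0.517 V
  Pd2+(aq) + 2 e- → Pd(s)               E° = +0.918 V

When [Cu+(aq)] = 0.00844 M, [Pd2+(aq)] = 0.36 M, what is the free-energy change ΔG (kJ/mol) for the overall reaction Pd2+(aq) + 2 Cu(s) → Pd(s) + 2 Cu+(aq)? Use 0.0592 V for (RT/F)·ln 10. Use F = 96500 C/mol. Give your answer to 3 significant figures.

−98.5 kJ/mol

E°cell = +0.918 − (+0.517) = +0.401 V; the balanced reaction transfers n = 2 electrons.
The reaction quotient is [Cu+(aq)]^2 / [Pd2+(aq)] = 0.000198; by Nernst, E = +0.401 − (0.0592/2)(−3.704) = +0.5106 V.
Then ΔG = −nFE = −2 × 96500 × +0.5106 J/mol = −98.5 kJ/mol.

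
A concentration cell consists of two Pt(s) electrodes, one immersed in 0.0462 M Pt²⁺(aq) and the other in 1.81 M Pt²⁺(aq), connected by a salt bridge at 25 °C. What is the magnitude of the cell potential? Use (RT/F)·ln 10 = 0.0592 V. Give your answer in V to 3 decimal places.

0.047 V

For a concentration cell E°cell = 0, since both electrodes use the same couple.
The compartment with the higher Pt²⁺(aq) concentration (1.81 M) acts as the cathode; ions are reduced there and produced at the dilute (0.0462 M) anode.
With n = 2, Ecell = −(0.0592/2)·log([dilute]/[conc]) = −(0.0592/2)·log(0.0462/1.81) = +0.047 V.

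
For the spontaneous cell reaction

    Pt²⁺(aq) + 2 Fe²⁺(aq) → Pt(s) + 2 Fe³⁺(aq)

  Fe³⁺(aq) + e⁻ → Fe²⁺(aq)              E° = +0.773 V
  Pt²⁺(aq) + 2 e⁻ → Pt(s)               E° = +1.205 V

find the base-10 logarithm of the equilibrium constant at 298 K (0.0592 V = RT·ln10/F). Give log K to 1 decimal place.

log K = 14.6

The Pt²⁺/Pt couple is reduced (cathode); E°cell = +1.205 − (+0.773) = +0.432 V with n = 2.
At equilibrium E = 0, so log K = nE°cell / 0.0592 = (2)(+0.432) / 0.0592 = 14.6.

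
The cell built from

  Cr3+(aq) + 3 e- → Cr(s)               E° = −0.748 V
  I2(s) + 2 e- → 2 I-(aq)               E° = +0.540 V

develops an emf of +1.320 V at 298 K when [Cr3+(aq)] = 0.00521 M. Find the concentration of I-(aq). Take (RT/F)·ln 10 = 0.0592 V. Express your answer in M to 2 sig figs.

The I₂/I⁻ couple has the larger reduction potential, so it is the cathode: E°cell = +0.540 − (−0.748) = +1.288 V and n = 6.
Since E = E° − (0.0592/n)·log Q, log Q = n(E° − E)/0.0592 = −3.243.
Balancing electrons gives 3 I2(s) + 2 Cr(s) → 6 I-(aq) + 2 Cr3+(aq); thus Q = [I-(aq)]^6·[Cr3+(aq)]^2.
Isolating [I-(aq)] in Q = 10^{−3.243} yields log [I-(aq)] = 0.221, i.e. 1.7 M.

1.7 M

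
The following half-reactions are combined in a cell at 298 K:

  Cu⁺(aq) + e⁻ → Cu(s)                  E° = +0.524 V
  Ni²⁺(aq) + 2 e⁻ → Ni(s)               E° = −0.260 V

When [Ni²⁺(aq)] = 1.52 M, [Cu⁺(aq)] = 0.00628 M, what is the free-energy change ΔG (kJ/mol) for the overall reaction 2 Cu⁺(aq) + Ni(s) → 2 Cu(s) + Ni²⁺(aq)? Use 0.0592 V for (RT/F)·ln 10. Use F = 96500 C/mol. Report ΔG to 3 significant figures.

−125 kJ/mol

The standard cell potential is +0.524 − (−0.260) = +0.784 V, with n = 2 electrons in the balanced equation.
Q = [Ni²⁺(aq)] / [Cu⁺(aq)]^2 = 3.85×10^4, so log Q = 4.586 and E = +0.784 − (0.0592/2)(4.586) = +0.6483 V.
ΔG = −nFE = −(2)(96500)(+0.6483) J/mol = −125 kJ/mol.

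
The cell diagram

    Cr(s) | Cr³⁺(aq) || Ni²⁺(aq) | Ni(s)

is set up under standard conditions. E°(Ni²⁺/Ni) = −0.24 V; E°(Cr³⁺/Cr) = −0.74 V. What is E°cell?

+0.50 V

By convention the left-hand electrode in cell notation is the anode (oxidation) and the right-hand electrode is the cathode (reduction).
E°cell = E°(right) − E°(left) = −0.24 − (−0.74) = +0.50 V.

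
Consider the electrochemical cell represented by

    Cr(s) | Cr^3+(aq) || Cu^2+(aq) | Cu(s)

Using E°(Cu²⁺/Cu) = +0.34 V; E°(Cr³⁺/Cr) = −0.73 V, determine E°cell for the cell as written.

By convention the left-hand electrode in cell notation is the anode (oxidation) and the right-hand electrode is the cathode (reduction).
E°cell = E°(right) − E°(left) = +0.34 − (−0.73) = +1.07 V.

+1.07 V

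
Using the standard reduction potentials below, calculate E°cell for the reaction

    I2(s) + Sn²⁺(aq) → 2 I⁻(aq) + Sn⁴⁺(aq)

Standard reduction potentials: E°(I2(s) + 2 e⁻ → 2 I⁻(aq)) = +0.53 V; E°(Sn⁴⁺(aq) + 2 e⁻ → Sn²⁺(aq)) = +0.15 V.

I2(s) gains electrons, so the I₂/I⁻ couple is the cathode; the Sn⁴⁺/Sn²⁺ couple is the anode.
E°cell = E°(cathode) − E°(anode) = +0.53 − (+0.15) = +0.38 V.
The positive value indicates the reaction is spontaneous as written.

+0.38 V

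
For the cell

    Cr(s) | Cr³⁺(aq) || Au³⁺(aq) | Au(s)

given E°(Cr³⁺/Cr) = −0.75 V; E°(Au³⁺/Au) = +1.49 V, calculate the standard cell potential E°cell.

+2.24 V

By convention the left-hand electrode in cell notation is the anode (oxidation) and the right-hand electrode is the cathode (reduction).
E°cell = E°(right) − E°(left) = +1.49 − (−0.75) = +2.24 V.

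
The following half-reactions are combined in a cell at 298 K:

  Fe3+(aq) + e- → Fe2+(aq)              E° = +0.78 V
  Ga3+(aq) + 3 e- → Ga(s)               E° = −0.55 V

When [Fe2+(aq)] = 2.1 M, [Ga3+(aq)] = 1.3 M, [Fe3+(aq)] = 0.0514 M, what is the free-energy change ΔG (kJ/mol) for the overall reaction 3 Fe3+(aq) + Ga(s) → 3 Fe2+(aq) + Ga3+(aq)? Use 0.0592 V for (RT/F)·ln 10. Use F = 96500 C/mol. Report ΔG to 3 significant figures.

−357 kJ/mol

With Fe³⁺/Fe²⁺ reduced at the cathode, E°cell = +0.78 − (−0.55) = +1.33 V and n = 3.
The reaction quotient is ([Fe2+(aq)]^3·[Ga3+(aq)]) / [Fe3+(aq)]^3 = 8.87×10^4; by Nernst, E = +1.33 − (0.0592/3)(4.948) = +1.2324 V.
ΔG = −nFE = −(3)(96500)(+1.2324) J/mol = −357 kJ/mol.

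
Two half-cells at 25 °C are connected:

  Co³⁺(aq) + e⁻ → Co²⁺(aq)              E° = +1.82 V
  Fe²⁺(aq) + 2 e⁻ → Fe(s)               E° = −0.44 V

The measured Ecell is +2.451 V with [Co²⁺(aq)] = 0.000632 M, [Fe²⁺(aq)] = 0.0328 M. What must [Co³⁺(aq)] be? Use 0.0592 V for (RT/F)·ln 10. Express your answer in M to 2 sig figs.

Co³⁺/Co²⁺ is the cathode (higher E°); E°cell = +1.82 − (−0.44) = +2.26 V with n = 2.
Rearranging E = E° − (0.0592/n)·log Q gives log Q = 2(+2.26 − (+2.451))/0.0592 = −6.453.
For 2 Co³⁺(aq) + Fe(s) → 2 Co²⁺(aq) + Fe²⁺(aq), the reaction quotient is Q = ([Co²⁺(aq)]^2·[Fe²⁺(aq)]) / [Co³⁺(aq)]^2.
Substituting the known concentrations and solving, log [Co³⁺(aq)] = −0.715 and [Co³⁺(aq)] = 0.19 M.

0.19 M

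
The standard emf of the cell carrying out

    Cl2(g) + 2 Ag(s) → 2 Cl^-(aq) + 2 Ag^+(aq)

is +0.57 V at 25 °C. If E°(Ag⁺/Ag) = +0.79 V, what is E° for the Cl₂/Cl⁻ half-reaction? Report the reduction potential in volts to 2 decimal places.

+1.36 V

In the reaction as written the Cl₂/Cl⁻ couple is reduced (cathode) and Ag⁺/Ag is oxidized (anode), so E°cell = E°(Cl₂/Cl⁻) − E°(Ag⁺/Ag).
E°(Cl₂/Cl⁻) = E°cell + E°(anode) = +0.57 + (+0.79) = +1.36 V.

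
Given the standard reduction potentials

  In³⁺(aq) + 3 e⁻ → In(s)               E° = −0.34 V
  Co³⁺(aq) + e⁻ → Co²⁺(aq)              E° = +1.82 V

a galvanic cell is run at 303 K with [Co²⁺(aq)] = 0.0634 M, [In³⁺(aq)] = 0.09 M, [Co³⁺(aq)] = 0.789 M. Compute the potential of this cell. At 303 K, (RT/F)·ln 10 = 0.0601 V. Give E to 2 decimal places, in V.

The Co³⁺/Co²⁺ couple has the more positive E°, so it is the cathode; In³⁺/In is the anode.
E°cell = +1.82 − (−0.34) = +2.16 V, with n = 3 electrons transferred.
Balancing gives 3 Co³⁺(aq) + In(s) → 3 Co²⁺(aq) + In³⁺(aq); hence Q = ([Co²⁺(aq)]^3·[In³⁺(aq)]) / [Co³⁺(aq)]^3 = 4.67×10^−5 (log Q = −4.331).
By the Nernst equation, E = +2.16 − (0.0601/3)·(−4.331) = +2.25 V.

+2.25 V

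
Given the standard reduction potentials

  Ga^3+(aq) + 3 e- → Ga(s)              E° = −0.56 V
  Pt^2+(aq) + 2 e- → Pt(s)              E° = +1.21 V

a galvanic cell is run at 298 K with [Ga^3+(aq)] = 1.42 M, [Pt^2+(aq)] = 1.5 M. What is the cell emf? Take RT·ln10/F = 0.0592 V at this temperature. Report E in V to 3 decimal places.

+1.772 V

Pt²⁺/Pt is reduced (cathode, E° = +1.21 V) and Ga³⁺/Ga is oxidized (anode).
E°cell = E°cat − E°an = +1.21 − (−0.56) = +1.77 V; n = 6.
For the overall reaction 3 Pt^2+(aq) + 2 Ga(s) → 3 Pt(s) + 2 Ga^3+(aq), Q = [Ga^3+(aq)]^2 / [Pt^2+(aq)]^3 = 0.597, giving log Q = −0.224.
By the Nernst equation, E = +1.77 − (0.0592/6)·(−0.224) = +1.772 V.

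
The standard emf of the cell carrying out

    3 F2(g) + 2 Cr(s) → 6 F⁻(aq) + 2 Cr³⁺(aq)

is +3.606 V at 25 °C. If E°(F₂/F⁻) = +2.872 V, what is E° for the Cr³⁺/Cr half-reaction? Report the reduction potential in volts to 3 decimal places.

In the reaction as written the F₂/F⁻ couple is reduced (cathode) and Cr³⁺/Cr is oxidized (anode), so E°cell = E°(F₂/F⁻) − E°(Cr³⁺/Cr).
E°(Cr³⁺/Cr) = E°(cathode) − E°cell = +2.872 − (+3.606) = −0.734 V.

−0.734 V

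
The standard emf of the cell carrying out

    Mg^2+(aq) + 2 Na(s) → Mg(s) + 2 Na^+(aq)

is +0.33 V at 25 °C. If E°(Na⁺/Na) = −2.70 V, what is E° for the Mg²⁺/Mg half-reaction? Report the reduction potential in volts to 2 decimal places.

−2.37 V

In the reaction as written the Mg²⁺/Mg couple is reduced (cathode) and Na⁺/Na is oxidized (anode), so E°cell = E°(Mg²⁺/Mg) − E°(Na⁺/Na).
E°(Mg²⁺/Mg) = E°cell + E°(anode) = +0.33 + (−2.70) = −2.37 V.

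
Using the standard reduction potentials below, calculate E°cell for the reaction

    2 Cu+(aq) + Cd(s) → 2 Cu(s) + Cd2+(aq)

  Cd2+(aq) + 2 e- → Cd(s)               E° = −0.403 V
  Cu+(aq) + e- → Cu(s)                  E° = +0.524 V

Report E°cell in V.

+0.927 V

Cu+(aq) gains electrons, so the Cu⁺/Cu couple is the cathode; the Cd²⁺/Cd couple is the anode.
E°cell = E°(cathode) − E°(anode) = +0.524 − (−0.403) = +0.927 V.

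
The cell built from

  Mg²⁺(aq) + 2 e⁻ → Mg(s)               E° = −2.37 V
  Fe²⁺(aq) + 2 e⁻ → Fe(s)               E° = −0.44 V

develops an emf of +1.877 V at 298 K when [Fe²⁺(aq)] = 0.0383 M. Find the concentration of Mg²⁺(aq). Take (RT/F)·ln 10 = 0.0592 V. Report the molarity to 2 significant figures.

The Fe²⁺/Fe couple has the larger reduction potential, so it is the cathode: E°cell = −0.44 − (−2.37) = +1.93 V and n = 2.
Rearranging E = E° − (0.0592/n)·log Q gives log Q = 2(+1.93 − (+1.877))/0.0592 = 1.791.
Balancing electrons gives Fe²⁺(aq) + Mg(s) → Fe(s) + Mg²⁺(aq); thus Q = [Mg²⁺(aq)] / [Fe²⁺(aq)].
Substituting the known concentrations and solving, log [Mg²⁺(aq)] = 0.374 and [Mg²⁺(aq)] = 2.4 M.

2.4 M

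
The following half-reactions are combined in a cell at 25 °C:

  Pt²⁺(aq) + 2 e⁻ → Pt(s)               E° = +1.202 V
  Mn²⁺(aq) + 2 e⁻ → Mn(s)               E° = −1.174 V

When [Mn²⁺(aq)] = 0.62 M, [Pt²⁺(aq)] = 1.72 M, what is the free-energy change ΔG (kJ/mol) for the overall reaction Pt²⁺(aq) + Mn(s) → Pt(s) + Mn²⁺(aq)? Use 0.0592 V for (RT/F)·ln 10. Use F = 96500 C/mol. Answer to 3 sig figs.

−461 kJ/mol

The standard cell potential is +1.202 − (−1.174) = +2.376 V, with n = 2 electrons in the balanced equation.
Q = [Mn²⁺(aq)] / [Pt²⁺(aq)] = 0.36, so log Q = −0.443 and E = +2.376 − (0.0592/2)(−0.443) = +2.3891 V.
Finally ΔG = −nFE = −(2)(96500 C/mol)(+2.3891 V) = −461 kJ/mol.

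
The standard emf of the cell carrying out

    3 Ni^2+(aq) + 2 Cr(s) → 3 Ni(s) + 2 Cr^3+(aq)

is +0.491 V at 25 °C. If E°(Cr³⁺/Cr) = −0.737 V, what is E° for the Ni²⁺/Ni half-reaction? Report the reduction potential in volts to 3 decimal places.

In the reaction as written the Ni²⁺/Ni couple is reduced (cathode) and Cr³⁺/Cr is oxidized (anode), so E°cell = E°(Ni²⁺/Ni) − E°(Cr³⁺/Cr).
E°(Ni²⁺/Ni) = E°cell + E°(anode) = +0.491 + (−0.737) = −0.246 V.

−0.246 V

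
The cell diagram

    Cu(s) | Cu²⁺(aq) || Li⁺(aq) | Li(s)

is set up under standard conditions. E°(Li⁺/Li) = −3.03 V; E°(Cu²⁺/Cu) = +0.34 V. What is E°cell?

By convention the left-hand electrode in cell notation is the anode (oxidation) and the right-hand electrode is the cathode (reduction).
E°cell = E°(right) − E°(left) = −3.03 − (+0.34) = −3.37 V.
The negative sign shows that, as written, the cell would require an external voltage to drive the reaction.

−3.37 V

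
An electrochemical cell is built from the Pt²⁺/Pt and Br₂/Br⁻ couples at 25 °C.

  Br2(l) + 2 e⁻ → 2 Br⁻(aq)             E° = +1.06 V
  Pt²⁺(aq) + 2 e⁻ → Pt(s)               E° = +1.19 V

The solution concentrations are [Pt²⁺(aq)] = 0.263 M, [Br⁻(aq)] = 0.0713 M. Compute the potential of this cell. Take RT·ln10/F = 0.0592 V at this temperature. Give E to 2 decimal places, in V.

Pt²⁺/Pt is reduced (cathode, E° = +1.19 V) and Br₂/Br⁻ is oxidized (anode).
E°cell = +1.19 − (+1.06) = +0.13 V, with n = 2 electrons transferred.
The balanced reaction is Pt²⁺(aq) + 2 Br⁻(aq) → Pt(s) + Br2(l), so Q = 1 / ([Pt²⁺(aq)]·[Br⁻(aq)]^2) = 748 and log Q = 2.874.
E = E° − (0.0592/n)·log Q = +0.13 − (0.0592/2)(2.874) = +0.04 V.

+0.04 V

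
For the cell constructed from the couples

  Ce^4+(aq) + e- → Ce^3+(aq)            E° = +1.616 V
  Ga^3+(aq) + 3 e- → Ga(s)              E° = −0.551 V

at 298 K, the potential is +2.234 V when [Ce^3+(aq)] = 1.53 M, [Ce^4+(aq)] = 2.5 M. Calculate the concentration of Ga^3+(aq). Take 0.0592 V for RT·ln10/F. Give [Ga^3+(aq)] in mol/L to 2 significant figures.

0.0018 M

Ce⁴⁺/Ce³⁺ is the cathode (higher E°); E°cell = +1.616 − (−0.551) = +2.167 V with n = 3.
Rearranging E = E° − (0.0592/n)·log Q gives log Q = 3(+2.167 − (+2.234))/0.0592 = −3.395.
For 3 Ce^4+(aq) + Ga(s) → 3 Ce^3+(aq) + Ga^3+(aq), the reaction quotient is Q = ([Ce^3+(aq)]^3·[Ga^3+(aq)]) / [Ce^4+(aq)]^3.
Isolating [Ga^3+(aq)] in Q = 10^{−3.395} yields log [Ga^3+(aq)] = −2.755, i.e. 0.0018 M.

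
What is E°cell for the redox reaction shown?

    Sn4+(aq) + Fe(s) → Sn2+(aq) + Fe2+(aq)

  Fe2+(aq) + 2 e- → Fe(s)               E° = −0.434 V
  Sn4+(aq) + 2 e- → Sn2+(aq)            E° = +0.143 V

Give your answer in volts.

+0.577 V

Sn4+(aq) gains electrons, so the Sn⁴⁺/Sn²⁺ couple is the cathode; the Fe²⁺/Fe couple is the anode.
E°cell = E°(cathode) − E°(anode) = +0.143 − (−0.434) = +0.577 V.
The positive value indicates the reaction is spontaneous as written.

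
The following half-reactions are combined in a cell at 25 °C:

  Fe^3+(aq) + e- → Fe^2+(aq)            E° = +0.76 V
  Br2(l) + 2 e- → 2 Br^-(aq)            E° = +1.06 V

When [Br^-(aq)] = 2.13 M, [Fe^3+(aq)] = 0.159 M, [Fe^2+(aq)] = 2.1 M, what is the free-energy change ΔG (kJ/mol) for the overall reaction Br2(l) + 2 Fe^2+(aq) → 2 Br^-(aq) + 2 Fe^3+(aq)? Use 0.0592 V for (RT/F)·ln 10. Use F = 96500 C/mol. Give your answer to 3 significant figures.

The standard cell potential is +1.06 − (+0.76) = +0.30 V, with n = 2 electrons in the balanced equation.
Q = ([Br^-(aq)]^2·[Fe^3+(aq)]^2) / [Fe^2+(aq)]^2 = 0.026, so log Q = −1.585 and E = +0.30 − (0.0592/2)(−1.585) = +0.3469 V.
ΔG = −nFE = −(2)(96500)(+0.3469) J/mol = −67.0 kJ/mol.

−67.0 kJ/mol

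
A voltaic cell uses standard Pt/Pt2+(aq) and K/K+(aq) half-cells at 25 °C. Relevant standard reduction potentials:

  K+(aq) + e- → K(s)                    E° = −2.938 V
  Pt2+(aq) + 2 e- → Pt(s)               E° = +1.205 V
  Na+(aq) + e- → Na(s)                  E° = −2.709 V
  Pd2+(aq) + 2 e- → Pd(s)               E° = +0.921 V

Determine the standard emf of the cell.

The Pt²⁺/Pt couple has the higher E°, so Pt ion is reduced (cathode) and K is oxidized (anode).
E°cell = E°(cathode) − E°(anode) = +1.205 − (−2.938) = +4.143 V.

+4.143 V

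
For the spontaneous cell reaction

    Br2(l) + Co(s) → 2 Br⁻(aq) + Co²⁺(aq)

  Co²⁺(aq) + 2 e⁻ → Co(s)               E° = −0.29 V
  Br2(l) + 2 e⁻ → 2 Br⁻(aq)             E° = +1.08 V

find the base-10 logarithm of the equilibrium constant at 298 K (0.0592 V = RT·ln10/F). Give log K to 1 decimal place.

log K = 46.3

The Br₂/Br⁻ couple is reduced (cathode); E°cell = +1.08 − (−0.29) = +1.37 V with n = 2.
At equilibrium E = 0, so log K = nE°cell / 0.0592 = (2)(+1.37) / 0.0592 = 46.3.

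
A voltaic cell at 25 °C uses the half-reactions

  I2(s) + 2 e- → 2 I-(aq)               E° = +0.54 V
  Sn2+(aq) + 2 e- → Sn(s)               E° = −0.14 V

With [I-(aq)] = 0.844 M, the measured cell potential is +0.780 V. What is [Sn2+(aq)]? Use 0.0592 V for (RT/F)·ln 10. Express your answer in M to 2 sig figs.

With I₂/I⁻ at the cathode and Sn²⁺/Sn at the anode, E°cell = +0.54 − (−0.14) = +0.68 V (n = 2).
From the Nernst equation, log Q = n(E° − E)/0.0592 = 2·(+0.68 − (+0.780))/0.0592 = −3.378.
The balanced reaction is I2(s) + Sn(s) → 2 I-(aq) + Sn2+(aq), so Q = [I-(aq)]^2·[Sn2+(aq)].
Solving for the unknown gives log [Sn2+(aq)] = −3.231, so [Sn2+(aq)] ≈ 0.00059 M.

0.00059 M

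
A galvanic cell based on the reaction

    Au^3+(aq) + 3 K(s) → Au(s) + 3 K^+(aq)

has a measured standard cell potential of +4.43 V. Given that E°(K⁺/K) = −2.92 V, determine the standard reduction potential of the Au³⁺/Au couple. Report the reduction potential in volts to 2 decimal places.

In the reaction as written the Au³⁺/Au couple is reduced (cathode) and K⁺/K is oxidized (anode), so E°cell = E°(Au³⁺/Au) − E°(K⁺/K).
E°(Au³⁺/Au) = E°cell + E°(anode) = +4.43 + (−2.92) = +1.51 V.

+1.51 V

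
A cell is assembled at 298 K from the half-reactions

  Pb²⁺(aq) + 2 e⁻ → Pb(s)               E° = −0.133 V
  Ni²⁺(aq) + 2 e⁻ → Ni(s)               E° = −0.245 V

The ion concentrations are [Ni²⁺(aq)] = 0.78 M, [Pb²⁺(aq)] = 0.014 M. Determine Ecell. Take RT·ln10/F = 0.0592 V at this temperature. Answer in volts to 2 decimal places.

Pb²⁺/Pb is reduced (cathode, E° = −0.133 V) and Ni²⁺/Ni is oxidized (anode).
E°cell = −0.133 − (−0.245) = +0.112 V, with n = 2 electrons transferred.
For the overall reaction Pb²⁺(aq) + Ni(s) → Pb(s) + Ni²⁺(aq), Q = [Ni²⁺(aq)] / [Pb²⁺(aq)] = 55.7, giving log Q = 1.746.
Applying E = E° − (RT ln10/nF)·log Q gives +0.112 − (0.0592/2)(1.746) = +0.06 V.

+0.06 V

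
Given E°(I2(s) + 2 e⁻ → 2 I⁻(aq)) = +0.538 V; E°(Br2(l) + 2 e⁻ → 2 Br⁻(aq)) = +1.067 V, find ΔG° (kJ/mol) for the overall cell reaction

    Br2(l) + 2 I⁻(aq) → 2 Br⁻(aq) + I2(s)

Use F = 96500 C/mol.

In the reaction as written Br2(l) is reduced, so the Br₂/Br⁻ couple is the cathode and I₂/I⁻ is the anode.
E°cell = +1.067 − (+0.538) = +0.529 V; balancing electrons gives n = 2.
ΔG° = −nFE°cell = −(2)(96500)(+0.529) J/mol = −102 kJ/mol.

−102 kJ/mol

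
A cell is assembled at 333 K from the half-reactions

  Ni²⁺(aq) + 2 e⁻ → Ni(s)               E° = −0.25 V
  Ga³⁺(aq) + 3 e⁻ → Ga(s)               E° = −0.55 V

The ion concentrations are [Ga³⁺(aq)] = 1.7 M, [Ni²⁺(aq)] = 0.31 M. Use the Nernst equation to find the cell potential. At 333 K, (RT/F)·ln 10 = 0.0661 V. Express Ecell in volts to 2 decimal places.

Ni²⁺/Ni is reduced (cathode, E° = −0.25 V) and Ga³⁺/Ga is oxidized (anode).
E°cell = −0.25 − (−0.55) = +0.30 V, with n = 6 electrons transferred.
The balanced reaction is 3 Ni²⁺(aq) + 2 Ga(s) → 3 Ni(s) + 2 Ga³⁺(aq), so Q = [Ga³⁺(aq)]^2 / [Ni²⁺(aq)]^3 = 97 and log Q = 1.987.
Applying E = E° − (RT ln10/nF)·log Q gives +0.30 − (0.0661/6)(1.987) = +0.28 V.

+0.28 V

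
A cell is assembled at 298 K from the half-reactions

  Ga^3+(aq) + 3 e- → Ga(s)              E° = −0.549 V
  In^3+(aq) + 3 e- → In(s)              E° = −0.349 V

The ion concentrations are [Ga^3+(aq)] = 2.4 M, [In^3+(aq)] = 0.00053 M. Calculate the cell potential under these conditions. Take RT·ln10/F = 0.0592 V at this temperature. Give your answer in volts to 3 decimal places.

Since E°(In³⁺/In) > E°(Ga³⁺/Ga), In³⁺/In serves as the cathode.
E°cell = E°cat − E°an = −0.349 − (−0.549) = +0.200 V; n = 3.
The balanced reaction is In^3+(aq) + Ga(s) → In(s) + Ga^3+(aq), so Q = [Ga^3+(aq)] / [In^3+(aq)] = 4.53×10^3 and log Q = 3.656.
By the Nernst equation, E = +0.200 − (0.0592/3)·(3.656) = +0.128 V.

+0.128 V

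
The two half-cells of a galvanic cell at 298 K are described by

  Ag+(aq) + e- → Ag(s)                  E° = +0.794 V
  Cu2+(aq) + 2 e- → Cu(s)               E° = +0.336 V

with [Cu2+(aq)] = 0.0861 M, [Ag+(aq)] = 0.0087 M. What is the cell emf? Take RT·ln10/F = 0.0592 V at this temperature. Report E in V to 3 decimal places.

+0.368 V

Ag⁺/Ag is reduced (cathode, E° = +0.794 V) and Cu²⁺/Cu is oxidized (anode).
E°cell = E°cat − E°an = +0.794 − (+0.336) = +0.458 V; n = 2.
Balancing gives 2 Ag+(aq) + Cu(s) → 2 Ag(s) + Cu2+(aq); hence Q = [Cu2+(aq)] / [Ag+(aq)]^2 = 1.14×10^3 (log Q = 3.056).
Applying E = E° − (RT ln10/nF)·log Q gives +0.458 − (0.0592/2)(3.056) = +0.368 V.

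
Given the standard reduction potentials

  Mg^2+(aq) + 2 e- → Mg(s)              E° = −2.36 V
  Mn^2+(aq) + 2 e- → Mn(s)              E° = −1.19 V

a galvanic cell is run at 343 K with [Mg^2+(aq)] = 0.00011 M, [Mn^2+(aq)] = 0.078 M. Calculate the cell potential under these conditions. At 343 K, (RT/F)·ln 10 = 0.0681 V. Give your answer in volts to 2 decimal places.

Since E°(Mn²⁺/Mn) > E°(Mg²⁺/Mg), Mn²⁺/Mn serves as the cathode.
E°cell = E°cat − E°an = −1.19 − (−2.36) = +1.17 V; n = 2.
For the overall reaction Mn^2+(aq) + Mg(s) → Mn(s) + Mg^2+(aq), Q = [Mg^2+(aq)] / [Mn^2+(aq)] = 0.00141, giving log Q = −2.851.
Applying E = E° − (RT ln10/nF)·log Q gives +1.17 − (0.0681/2)(−2.851) = +1.27 V.

+1.27 V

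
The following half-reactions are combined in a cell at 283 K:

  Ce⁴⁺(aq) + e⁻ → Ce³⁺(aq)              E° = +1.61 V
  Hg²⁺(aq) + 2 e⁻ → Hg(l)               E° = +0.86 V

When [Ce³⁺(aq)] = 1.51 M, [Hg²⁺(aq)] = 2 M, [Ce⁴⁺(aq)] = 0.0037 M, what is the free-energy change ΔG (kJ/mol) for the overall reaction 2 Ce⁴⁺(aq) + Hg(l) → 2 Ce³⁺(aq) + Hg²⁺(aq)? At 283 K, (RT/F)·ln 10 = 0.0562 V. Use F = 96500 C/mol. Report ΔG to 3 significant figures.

With Ce⁴⁺/Ce³⁺ reduced at the cathode, E°cell = +1.61 − (+0.86) = +0.75 V and n = 2.
Q = ([Ce³⁺(aq)]^2·[Hg²⁺(aq)]) / [Ce⁴⁺(aq)]^2 = 3.33×10^5, so log Q = 5.523 and E = +0.75 − (0.0562/2)(5.523) = +0.5948 V.
Finally ΔG = −nFE = −(2)(96500 C/mol)(+0.5948 V) = −115 kJ/mol.

−115 kJ/mol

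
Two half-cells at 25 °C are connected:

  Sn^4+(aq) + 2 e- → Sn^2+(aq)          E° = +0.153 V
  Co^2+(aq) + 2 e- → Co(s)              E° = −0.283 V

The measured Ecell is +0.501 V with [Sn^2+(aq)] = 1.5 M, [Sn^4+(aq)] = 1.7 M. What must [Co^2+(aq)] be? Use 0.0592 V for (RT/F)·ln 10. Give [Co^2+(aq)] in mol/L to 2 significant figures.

The Sn⁴⁺/Sn²⁺ couple has the larger reduction potential, so it is the cathode: E°cell = +0.153 − (−0.283) = +0.436 V and n = 2.
Since E = E° − (0.0592/n)·log Q, log Q = n(E° − E)/0.0592 = −2.196.
The balanced reaction is Sn^4+(aq) + Co(s) → Sn^2+(aq) + Co^2+(aq), so Q = ([Sn^2+(aq)]·[Co^2+(aq)]) / [Sn^4+(aq)].
Solving for the unknown gives log [Co^2+(aq)] = −2.142, so [Co^2+(aq)] ≈ 0.0072 M.

0.0072 M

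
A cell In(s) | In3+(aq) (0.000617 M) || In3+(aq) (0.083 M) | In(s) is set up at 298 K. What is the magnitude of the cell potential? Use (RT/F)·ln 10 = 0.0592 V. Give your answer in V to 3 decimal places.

0.042 V

For a concentration cell E°cell = 0, since both electrodes use the same couple.
The compartment with the higher In3+(aq) concentration (0.083 M) acts as the cathode; ions are reduced there and produced at the dilute (0.000617 M) anode.
With n = 3, Ecell = −(0.0592/3)·log([dilute]/[conc]) = −(0.0592/3)·log(0.000617/0.083) = +0.042 V.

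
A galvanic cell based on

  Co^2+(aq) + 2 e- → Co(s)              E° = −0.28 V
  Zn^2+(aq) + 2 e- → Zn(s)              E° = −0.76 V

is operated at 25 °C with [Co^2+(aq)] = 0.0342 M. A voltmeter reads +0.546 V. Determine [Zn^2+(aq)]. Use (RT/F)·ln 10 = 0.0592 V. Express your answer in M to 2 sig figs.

0.00020 M

The Co²⁺/Co couple has the larger reduction potential, so it is the cathode: E°cell = −0.28 − (−0.76) = +0.48 V and n = 2.
Since E = E° − (0.0592/n)·log Q, log Q = n(E° − E)/0.0592 = −2.230.
For Co^2+(aq) + Zn(s) → Co(s) + Zn^2+(aq), the reaction quotient is Q = [Zn^2+(aq)] / [Co^2+(aq)].
Solving for the unknown gives log [Zn^2+(aq)] = −3.696, so [Zn^2+(aq)] ≈ 0.00020 M.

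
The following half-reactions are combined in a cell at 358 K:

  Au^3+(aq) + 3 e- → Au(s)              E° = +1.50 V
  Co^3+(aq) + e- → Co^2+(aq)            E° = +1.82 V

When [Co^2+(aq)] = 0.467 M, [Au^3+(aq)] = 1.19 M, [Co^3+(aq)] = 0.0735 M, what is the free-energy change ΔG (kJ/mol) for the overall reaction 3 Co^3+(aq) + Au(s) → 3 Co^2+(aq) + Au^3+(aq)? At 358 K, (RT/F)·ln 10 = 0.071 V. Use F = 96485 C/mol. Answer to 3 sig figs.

−75.6 kJ/mol

With Co³⁺/Co²⁺ reduced at the cathode, E°cell = +1.82 − (+1.50) = +0.32 V and n = 3.
Here Q = ([Co^2+(aq)]^3·[Au^3+(aq)]) / [Co^3+(aq)]^3 = 305 (log Q = 2.485), giving E = +0.32 − (0.071/3)·(2.485) = +0.2612 V.
Then ΔG = −nFE = −3 × 96485 × +0.2612 J/mol = −75.6 kJ/mol.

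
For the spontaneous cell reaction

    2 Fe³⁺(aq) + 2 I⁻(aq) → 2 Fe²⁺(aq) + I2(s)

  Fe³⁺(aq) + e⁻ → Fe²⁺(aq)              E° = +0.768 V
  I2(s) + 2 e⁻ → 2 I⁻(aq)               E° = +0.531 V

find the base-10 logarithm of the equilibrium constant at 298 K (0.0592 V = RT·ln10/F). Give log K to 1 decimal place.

The Fe³⁺/Fe²⁺ couple is reduced (cathode); E°cell = +0.768 − (+0.531) = +0.237 V with n = 2.
At equilibrium E = 0, so log K = nE°cell / 0.0592 = (2)(+0.237) / 0.0592 = 8.0.

log K = 8.0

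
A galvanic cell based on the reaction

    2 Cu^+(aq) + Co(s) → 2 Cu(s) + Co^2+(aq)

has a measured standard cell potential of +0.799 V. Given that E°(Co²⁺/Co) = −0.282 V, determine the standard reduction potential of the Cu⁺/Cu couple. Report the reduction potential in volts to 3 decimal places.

In the reaction as written the Cu⁺/Cu couple is reduced (cathode) and Co²⁺/Co is oxidized (anode), so E°cell = E°(Cu⁺/Cu) − E°(Co²⁺/Co).
E°(Cu⁺/Cu) = E°cell + E°(anode) = +0.799 + (−0.282) = +0.517 V.

+0.517 V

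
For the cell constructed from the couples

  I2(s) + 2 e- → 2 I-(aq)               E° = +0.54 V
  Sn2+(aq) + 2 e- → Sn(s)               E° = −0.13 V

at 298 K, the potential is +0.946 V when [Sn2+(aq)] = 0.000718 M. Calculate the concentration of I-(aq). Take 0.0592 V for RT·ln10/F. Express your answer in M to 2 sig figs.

0.00081 M

I₂/I⁻ is the cathode (higher E°); E°cell = +0.54 − (−0.13) = +0.67 V with n = 2.
From the Nernst equation, log Q = n(E° − E)/0.0592 = 2·(+0.67 − (+0.946))/0.0592 = −9.324.
The balanced reaction is I2(s) + Sn(s) → 2 I-(aq) + Sn2+(aq), so Q = [I-(aq)]^2·[Sn2+(aq)].
Isolating [I-(aq)] in Q = 10^{−9.324} yields log [I-(aq)] = −3.090, i.e. 0.00081 M.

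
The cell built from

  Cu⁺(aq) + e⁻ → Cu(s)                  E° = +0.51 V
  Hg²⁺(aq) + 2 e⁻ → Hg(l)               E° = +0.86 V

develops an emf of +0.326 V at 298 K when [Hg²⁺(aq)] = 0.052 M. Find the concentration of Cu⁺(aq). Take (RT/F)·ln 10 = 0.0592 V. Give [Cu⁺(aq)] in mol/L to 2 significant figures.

0.58 M

Hg²⁺/Hg is the cathode (higher E°); E°cell = +0.86 − (+0.51) = +0.35 V with n = 2.
From the Nernst equation, log Q = n(E° − E)/0.0592 = 2·(+0.35 − (+0.326))/0.0592 = 0.811.
Balancing electrons gives Hg²⁺(aq) + 2 Cu(s) → Hg(l) + 2 Cu⁺(aq); thus Q = [Cu⁺(aq)]^2 / [Hg²⁺(aq)].
Solving for the unknown gives log [Cu⁺(aq)] = −0.236, so [Cu⁺(aq)] ≈ 0.58 M.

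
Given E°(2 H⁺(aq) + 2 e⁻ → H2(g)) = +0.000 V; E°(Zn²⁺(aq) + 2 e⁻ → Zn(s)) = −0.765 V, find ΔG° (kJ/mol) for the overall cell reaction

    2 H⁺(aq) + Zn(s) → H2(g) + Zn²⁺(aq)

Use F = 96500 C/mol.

−148 kJ/mol

In the reaction as written H⁺(aq) is reduced, so the 2H⁺/H₂ couple is the cathode and Zn²⁺/Zn is the anode.
E°cell = +0.000 − (−0.765) = +0.765 V; balancing electrons gives n = 2.
ΔG° = −nFE°cell = −(2)(96500)(+0.765) J/mol = −148 kJ/mol.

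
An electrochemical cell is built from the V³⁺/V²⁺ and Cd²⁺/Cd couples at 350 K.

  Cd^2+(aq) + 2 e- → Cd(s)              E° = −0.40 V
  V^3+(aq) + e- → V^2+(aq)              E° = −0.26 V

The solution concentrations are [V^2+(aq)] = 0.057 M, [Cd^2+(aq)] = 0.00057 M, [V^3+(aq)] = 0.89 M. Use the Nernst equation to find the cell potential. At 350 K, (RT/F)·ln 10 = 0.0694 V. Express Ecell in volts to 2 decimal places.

+0.34 V

V³⁺/V²⁺ is reduced (cathode, E° = −0.26 V) and Cd²⁺/Cd is oxidized (anode).
E°cell = E°cat − E°an = −0.26 − (−0.40) = +0.14 V; n = 2.
The balanced reaction is 2 V^3+(aq) + Cd(s) → 2 V^2+(aq) + Cd^2+(aq), so Q = ([V^2+(aq)]^2·[Cd^2+(aq)]) / [V^3+(aq)]^2 = 2.34×10^−6 and log Q = −5.631.
By the Nernst equation, E = +0.14 − (0.0694/2)·(−5.631) = +0.34 V.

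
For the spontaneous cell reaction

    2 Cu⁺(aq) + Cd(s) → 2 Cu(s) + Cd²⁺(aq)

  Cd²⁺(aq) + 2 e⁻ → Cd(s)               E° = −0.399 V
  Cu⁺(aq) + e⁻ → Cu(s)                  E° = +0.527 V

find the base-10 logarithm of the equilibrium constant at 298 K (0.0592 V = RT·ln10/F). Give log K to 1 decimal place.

The Cu⁺/Cu couple is reduced (cathode); E°cell = +0.527 − (−0.399) = +0.926 V with n = 2.
At equilibrium E = 0, so log K = nE°cell / 0.0592 = (2)(+0.926) / 0.0592 = 31.3.

log K = 31.3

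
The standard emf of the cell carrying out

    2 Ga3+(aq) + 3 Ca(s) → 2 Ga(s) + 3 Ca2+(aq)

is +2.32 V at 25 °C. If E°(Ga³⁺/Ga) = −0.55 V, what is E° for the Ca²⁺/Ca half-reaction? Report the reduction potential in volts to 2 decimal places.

In the reaction as written the Ga³⁺/Ga couple is reduced (cathode) and Ca²⁺/Ca is oxidized (anode), so E°cell = E°(Ga³⁺/Ga) − E°(Ca²⁺/Ca).
E°(Ca²⁺/Ca) = E°(cathode) − E°cell = −0.55 − (+2.32) = −2.87 V.

−2.87 V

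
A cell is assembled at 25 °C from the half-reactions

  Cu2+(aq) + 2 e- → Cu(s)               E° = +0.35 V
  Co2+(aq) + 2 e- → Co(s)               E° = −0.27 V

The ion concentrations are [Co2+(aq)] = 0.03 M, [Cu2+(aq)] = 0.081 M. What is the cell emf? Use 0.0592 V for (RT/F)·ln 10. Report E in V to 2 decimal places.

+0.63 V

Cu²⁺/Cu is reduced (cathode, E° = +0.35 V) and Co²⁺/Co is oxidized (anode).
The standard potential is +0.35 − (−0.27) = +0.62 V and the balanced reaction transfers n = 2 electrons.
For the overall reaction Cu2+(aq) + Co(s) → Cu(s) + Co2+(aq), Q = [Co2+(aq)] / [Cu2+(aq)] = 0.37, giving log Q = −0.431.
E = E° − (0.0592/n)·log Q = +0.62 − (0.0592/2)(−0.431) = +0.63 V.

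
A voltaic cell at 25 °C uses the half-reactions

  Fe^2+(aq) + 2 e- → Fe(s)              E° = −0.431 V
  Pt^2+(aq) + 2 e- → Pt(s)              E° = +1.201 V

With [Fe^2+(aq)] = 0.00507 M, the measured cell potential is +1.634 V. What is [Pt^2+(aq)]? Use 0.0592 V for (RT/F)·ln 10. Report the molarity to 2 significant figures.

0.0059 M

The Pt²⁺/Pt couple has the larger reduction potential, so it is the cathode: E°cell = +1.201 − (−0.431) = +1.632 V and n = 2.
Since E = E° − (0.0592/n)·log Q, log Q = n(E° − E)/0.0592 = −0.068.
Balancing electrons gives Pt^2+(aq) + Fe(s) → Pt(s) + Fe^2+(aq); thus Q = [Fe^2+(aq)] / [Pt^2+(aq)].
Substituting the known concentrations and solving, log [Pt^2+(aq)] = −2.227 and [Pt^2+(aq)] = 0.0059 M.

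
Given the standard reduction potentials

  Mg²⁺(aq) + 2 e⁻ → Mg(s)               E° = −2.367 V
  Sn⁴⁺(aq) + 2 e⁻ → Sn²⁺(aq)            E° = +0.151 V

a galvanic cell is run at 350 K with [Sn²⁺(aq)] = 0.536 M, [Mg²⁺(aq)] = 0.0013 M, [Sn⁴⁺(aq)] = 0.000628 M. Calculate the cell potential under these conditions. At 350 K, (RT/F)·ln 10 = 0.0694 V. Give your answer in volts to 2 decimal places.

Since E°(Sn⁴⁺/Sn²⁺) > E°(Mg²⁺/Mg), Sn⁴⁺/Sn²⁺ serves as the cathode.
E°cell = +0.151 − (−2.367) = +2.518 V, with n = 2 electrons transferred.
For the overall reaction Sn⁴⁺(aq) + Mg(s) → Sn²⁺(aq) + Mg²⁺(aq), Q = ([Sn²⁺(aq)]·[Mg²⁺(aq)]) / [Sn⁴⁺(aq)] = 1.11, giving log Q = 0.045.
Applying E = E° − (RT ln10/nF)·log Q gives +2.518 − (0.0694/2)(0.045) = +2.52 V.

+2.52 V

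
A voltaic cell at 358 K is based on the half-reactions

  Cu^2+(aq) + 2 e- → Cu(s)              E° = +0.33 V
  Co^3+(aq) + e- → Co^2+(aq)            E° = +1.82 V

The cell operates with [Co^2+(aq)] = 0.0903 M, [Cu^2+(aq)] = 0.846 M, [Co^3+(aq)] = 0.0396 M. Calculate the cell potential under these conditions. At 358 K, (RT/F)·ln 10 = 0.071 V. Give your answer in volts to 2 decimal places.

+1.47 V

Since E°(Co³⁺/Co²⁺) > E°(Cu²⁺/Cu), Co³⁺/Co²⁺ serves as the cathode.
E°cell = E°cat − E°an = +1.82 − (+0.33) = +1.49 V; n = 2.
For the overall reaction 2 Co^3+(aq) + Cu(s) → 2 Co^2+(aq) + Cu^2+(aq), Q = ([Co^2+(aq)]^2·[Cu^2+(aq)]) / [Co^3+(aq)]^2 = 4.4, giving log Q = 0.643.
Applying E = E° − (RT ln10/nF)·log Q gives +1.49 − (0.071/2)(0.643) = +1.47 V.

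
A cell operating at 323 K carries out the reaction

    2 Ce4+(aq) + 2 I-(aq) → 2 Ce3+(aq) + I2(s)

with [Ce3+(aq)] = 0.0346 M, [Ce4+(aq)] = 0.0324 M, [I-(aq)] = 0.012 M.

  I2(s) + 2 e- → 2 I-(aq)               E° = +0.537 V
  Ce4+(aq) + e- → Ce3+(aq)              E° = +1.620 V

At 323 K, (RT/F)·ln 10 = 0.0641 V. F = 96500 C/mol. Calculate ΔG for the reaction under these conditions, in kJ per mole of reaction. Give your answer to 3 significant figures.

−185 kJ/mol

With Ce⁴⁺/Ce³⁺ reduced at the cathode, E°cell = +1.620 − (+0.537) = +1.083 V and n = 2.
Here Q = [Ce3+(aq)]^2 / ([Ce4+(aq)]^2·[I-(aq)]^2) = 7.92×10^3 (log Q = 3.899), giving E = +1.083 − (0.0641/2)·(3.899) = +0.9580 V.
Finally ΔG = −nFE = −(2)(96500 C/mol)(+0.9580 V) = −185 kJ/mol.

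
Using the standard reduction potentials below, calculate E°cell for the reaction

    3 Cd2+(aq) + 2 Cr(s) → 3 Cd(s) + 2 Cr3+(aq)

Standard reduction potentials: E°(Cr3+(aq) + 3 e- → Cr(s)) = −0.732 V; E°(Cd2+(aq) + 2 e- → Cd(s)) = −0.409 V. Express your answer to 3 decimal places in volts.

+0.323 V

Cd2+(aq) gains electrons, so the Cd²⁺/Cd couple is the cathode; the Cr³⁺/Cr couple is the anode.
E°cell = E°(cathode) − E°(anode) = −0.409 − (−0.732) = +0.323 V.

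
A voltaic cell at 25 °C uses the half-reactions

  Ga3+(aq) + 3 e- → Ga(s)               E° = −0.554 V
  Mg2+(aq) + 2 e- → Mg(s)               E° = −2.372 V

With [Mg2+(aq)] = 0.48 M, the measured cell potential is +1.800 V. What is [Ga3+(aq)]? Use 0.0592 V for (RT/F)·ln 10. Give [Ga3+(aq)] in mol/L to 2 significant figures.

0.041 M

With Ga³⁺/Ga at the cathode and Mg²⁺/Mg at the anode, E°cell = −0.554 − (−2.372) = +1.818 V (n = 6).
From the Nernst equation, log Q = n(E° − E)/0.0592 = 6·(+1.818 − (+1.800))/0.0592 = 1.824.
Balancing electrons gives 2 Ga3+(aq) + 3 Mg(s) → 2 Ga(s) + 3 Mg2+(aq); thus Q = [Mg2+(aq)]^3 / [Ga3+(aq)]^2.
Isolating [Ga3+(aq)] in Q = 10^{1.824} yields log [Ga3+(aq)] = −1.390, i.e. 0.041 M.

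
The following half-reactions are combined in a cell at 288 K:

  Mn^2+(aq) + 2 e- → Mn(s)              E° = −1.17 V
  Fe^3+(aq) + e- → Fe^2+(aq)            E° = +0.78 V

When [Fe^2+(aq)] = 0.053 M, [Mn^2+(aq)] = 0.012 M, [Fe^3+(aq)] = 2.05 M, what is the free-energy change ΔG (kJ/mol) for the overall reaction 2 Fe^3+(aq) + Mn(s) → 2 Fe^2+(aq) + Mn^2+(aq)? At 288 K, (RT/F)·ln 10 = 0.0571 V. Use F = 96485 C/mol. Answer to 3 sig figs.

The standard cell potential is +0.78 − (−1.17) = +1.95 V, with n = 2 electrons in the balanced equation.
The reaction quotient is ([Fe^2+(aq)]^2·[Mn^2+(aq)]) / [Fe^3+(aq)]^2 = 8.02×10^−6; by Nernst, E = +1.95 − (0.0571/2)(−5.096) = +2.0955 V.
ΔG = −nFE = −(2)(96485)(+2.0955) J/mol = −404 kJ/mol.

−404 kJ/mol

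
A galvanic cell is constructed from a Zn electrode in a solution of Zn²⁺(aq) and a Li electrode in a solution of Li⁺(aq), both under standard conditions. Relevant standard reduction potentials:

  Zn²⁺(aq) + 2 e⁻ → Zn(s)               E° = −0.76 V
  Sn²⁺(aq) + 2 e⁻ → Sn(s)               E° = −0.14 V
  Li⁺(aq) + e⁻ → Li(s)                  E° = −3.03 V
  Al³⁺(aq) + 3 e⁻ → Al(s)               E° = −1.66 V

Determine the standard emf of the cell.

+2.27 V

The Zn²⁺/Zn couple has the higher E°, so Zn ion is reduced (cathode) and Li is oxidized (anode).
E°cell = E°(cathode) − E°(anode) = −0.76 − (−3.03) = +2.27 V.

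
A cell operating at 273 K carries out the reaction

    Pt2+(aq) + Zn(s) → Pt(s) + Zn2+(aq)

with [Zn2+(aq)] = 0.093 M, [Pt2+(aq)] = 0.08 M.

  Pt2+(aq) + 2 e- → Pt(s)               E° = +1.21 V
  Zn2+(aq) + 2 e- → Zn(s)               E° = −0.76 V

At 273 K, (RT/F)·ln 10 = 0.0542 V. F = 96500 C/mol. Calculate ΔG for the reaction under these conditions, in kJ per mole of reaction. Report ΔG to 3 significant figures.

With Pt²⁺/Pt reduced at the cathode, E°cell = +1.21 − (−0.76) = +1.97 V and n = 2.
Q = [Zn2+(aq)] / [Pt2+(aq)] = 1.16, so log Q = 0.065 and E = +1.97 − (0.0542/2)(0.065) = +1.9682 V.
ΔG = −nFE = −(2)(96500)(+1.9682) J/mol = −380 kJ/mol.

−380 kJ/mol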